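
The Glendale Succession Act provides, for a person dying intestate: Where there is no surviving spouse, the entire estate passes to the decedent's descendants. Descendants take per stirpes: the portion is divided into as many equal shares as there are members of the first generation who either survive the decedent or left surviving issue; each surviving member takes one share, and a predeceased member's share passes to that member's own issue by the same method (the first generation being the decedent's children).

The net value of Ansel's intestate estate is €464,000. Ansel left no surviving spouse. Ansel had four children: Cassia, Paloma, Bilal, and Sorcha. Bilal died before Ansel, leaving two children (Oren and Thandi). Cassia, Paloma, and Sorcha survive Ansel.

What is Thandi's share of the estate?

Thandi receives €58,000.

The entire €464,000 passes to the descendants.
That amount (€464,000) is divided into 4 shares of €116,000: Cassia, Paloma, and Sorcha each take €116,000; Bilal's €116,000 share passes to Bilal's issue.
Bilal's share (€116,000) is divided into 2 shares of €58,000: Oren and Thandi each take €58,000.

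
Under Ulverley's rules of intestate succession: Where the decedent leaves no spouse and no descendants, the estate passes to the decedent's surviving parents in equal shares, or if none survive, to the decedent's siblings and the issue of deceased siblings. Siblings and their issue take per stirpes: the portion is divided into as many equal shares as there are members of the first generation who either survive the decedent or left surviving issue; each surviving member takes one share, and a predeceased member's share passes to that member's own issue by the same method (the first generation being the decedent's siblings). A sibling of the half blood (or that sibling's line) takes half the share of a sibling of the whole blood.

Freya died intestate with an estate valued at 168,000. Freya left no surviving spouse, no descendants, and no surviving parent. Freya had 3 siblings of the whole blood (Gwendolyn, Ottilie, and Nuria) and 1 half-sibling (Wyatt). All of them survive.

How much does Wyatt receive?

Wyatt receives 24,000.

The entire 168,000 passes to the siblings and their issue.
Counting each half-blood sibling's line as half a unit, there are 7/2 units in 168,000, so one unit is 48,000. Whole-blood lines (Gwendolyn, Ottilie, and Nuria) take 48,000 each; half-blood lines (Wyatt) take 24,000 each.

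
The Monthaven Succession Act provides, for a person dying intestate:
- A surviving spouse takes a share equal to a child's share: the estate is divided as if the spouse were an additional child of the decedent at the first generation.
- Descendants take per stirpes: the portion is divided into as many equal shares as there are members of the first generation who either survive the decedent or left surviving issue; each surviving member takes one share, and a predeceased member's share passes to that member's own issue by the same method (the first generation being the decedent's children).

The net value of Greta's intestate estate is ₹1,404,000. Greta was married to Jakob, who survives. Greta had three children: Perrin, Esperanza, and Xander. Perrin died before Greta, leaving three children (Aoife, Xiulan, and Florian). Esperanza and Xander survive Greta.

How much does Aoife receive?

Aoife receives ₹117,000.

The spouse counts as an additional share at the children's level, so there are 4 primary shares of ₹351,000. Jakob takes one such share (₹351,000).
The children's combined portion (₹1,053,000) is divided into 3 shares of ₹351,000: Esperanza and Xander each take ₹351,000; Perrin's ₹351,000 share passes to Perrin's issue.
Perrin's share (₹351,000) is divided into 3 shares of ₹117,000: Aoife, Xiulan, and Florian each take ₹117,000.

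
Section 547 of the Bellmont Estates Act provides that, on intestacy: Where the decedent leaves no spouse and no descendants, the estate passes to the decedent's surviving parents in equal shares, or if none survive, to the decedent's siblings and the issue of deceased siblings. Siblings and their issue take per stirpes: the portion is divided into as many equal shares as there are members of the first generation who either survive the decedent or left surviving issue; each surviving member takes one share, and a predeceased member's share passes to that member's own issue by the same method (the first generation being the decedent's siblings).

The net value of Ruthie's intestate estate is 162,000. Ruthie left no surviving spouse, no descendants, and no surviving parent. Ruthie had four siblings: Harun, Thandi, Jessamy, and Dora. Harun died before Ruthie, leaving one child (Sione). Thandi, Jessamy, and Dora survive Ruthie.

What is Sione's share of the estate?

Sione receives 40,500.

The entire 162,000 passes to the siblings and their issue.
That amount (162,000) is divided into 4 shares of 40,500: Thandi, Jessamy, and Dora each take 40,500; Harun's 40,500 share passes to Harun's issue.
Harun's share (40,500) passes entirely to Sione.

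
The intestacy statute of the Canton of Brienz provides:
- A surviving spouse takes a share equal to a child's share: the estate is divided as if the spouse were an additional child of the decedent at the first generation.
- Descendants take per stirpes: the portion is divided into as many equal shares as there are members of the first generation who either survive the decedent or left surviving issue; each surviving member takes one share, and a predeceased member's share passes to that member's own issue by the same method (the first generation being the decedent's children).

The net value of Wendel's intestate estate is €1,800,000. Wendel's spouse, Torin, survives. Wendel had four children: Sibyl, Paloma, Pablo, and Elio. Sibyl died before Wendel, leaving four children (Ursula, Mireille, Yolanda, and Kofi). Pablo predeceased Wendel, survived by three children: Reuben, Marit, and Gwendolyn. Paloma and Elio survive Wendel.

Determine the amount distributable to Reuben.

Reuben receives €120,000.

The spouse counts as an additional share at the children's level, so there are 5 primary shares of €360,000. Torin takes one such share (€360,000).
The children's combined portion (€1,440,000) is divided into 4 shares of €360,000: Paloma and Elio each take €360,000; Sibyl's €360,000 share passes to Sibyl's issue; Pablo's €360,000 share passes to Pablo's issue.
Sibyl's share (€360,000) is divided into 4 shares of €90,000: Ursula, Mireille, Yolanda, and Kofi each take €90,000.
Pablo's share (€360,000) is divided into 3 shares of €120,000: Reuben, Marit, and Gwendolyn each take €120,000.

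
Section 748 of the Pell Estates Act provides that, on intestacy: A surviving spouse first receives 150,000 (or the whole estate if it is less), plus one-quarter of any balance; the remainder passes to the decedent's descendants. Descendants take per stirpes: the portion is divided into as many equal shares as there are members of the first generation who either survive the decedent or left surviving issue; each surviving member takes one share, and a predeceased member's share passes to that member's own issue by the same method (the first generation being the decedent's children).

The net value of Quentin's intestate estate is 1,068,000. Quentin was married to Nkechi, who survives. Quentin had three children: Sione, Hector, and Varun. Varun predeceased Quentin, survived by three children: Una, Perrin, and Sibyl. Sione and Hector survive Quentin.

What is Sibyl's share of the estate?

Sibyl receives 76,500.

Nkechi first takes 150,000, leaving a balance of 918,000. Nkechi then takes one-quarter of the balance (229,500), for a total of 379,500. The remaining 688,500 passes to the descendants.
The descendants' portion (688,500) is divided into 3 shares of 229,500: Sione and Hector each take 229,500; Varun's 229,500 share passes to Varun's issue.
Varun's share (229,500) is divided into 3 shares of 76,500: Una, Perrin, and Sibyl each take 76,500.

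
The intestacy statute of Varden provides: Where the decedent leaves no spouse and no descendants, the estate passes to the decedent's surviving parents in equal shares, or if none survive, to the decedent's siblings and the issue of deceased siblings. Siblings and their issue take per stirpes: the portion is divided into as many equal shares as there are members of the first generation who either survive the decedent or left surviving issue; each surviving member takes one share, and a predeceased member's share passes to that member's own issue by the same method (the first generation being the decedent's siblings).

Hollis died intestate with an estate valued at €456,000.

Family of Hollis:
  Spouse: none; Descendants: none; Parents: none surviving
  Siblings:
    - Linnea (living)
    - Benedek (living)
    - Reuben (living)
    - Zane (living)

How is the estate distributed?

Linnea: €114,000; Benedek: €114,000; Reuben: €114,000; Zane: €114,000

The entire €456,000 passes to the siblings and their issue.
That amount (€456,000) is divided into 4 shares of €114,000: Linnea, Benedek, Reuben, and Zane each take €114,000.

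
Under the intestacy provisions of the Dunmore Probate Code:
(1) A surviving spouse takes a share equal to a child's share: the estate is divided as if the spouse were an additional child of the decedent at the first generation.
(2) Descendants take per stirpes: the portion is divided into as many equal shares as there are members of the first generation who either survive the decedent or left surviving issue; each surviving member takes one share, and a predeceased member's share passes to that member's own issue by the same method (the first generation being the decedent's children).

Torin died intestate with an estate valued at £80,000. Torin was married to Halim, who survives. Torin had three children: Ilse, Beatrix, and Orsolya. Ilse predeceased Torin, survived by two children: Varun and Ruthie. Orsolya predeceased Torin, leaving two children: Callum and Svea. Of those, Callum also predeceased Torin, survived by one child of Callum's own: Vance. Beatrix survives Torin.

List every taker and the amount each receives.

The spouse counts as an additional share at the children's level, so there are 4 primary shares of £20,000. Halim takes one such share (£20,000).
The children's combined portion (£60,000) is divided into 3 shares of £20,000: Beatrix takes £20,000; Ilse's £20,000 share passes to Ilse's issue; Orsolya's £20,000 share passes to Orsolya's issue.
Ilse's share (£20,000) is divided into 2 shares of £10,000: Varun and Ruthie each take £10,000.
Orsolya's share (£20,000) is divided into 2 shares of £10,000: Svea takes £10,000; Callum's £10,000 share passes to Callum's issue.
Callum's share (£10,000) passes entirely to Vance.

Halim: £20,000; Varun: £10,000; Ruthie: £10,000; Beatrix: £20,000; Vance: £10,000; Svea: £10,000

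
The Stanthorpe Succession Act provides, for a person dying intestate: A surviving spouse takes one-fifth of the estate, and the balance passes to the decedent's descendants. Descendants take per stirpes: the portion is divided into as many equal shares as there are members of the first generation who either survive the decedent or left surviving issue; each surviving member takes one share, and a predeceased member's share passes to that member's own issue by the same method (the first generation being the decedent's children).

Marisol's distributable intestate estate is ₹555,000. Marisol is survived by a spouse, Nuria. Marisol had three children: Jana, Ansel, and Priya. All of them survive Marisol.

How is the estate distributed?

Nuria takes one-fifth of ₹555,000 = ₹111,000. The remaining ₹444,000 passes to the descendants.
The descendants' portion (₹444,000) is divided into 3 shares of ₹148,000: Jana, Ansel, and Priya each take ₹148,000.

Nuria: ₹111,000; Jana: ₹148,000; Ansel: ₹148,000; Priya: ₹148,000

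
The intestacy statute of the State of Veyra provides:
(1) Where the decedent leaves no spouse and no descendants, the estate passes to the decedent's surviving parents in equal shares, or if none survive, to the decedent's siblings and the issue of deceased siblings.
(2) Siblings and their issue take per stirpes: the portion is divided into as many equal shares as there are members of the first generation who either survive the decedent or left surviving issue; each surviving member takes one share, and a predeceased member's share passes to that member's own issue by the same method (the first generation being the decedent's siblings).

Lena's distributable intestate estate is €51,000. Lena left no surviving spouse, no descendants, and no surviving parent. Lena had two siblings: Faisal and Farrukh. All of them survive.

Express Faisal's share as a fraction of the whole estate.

Faisal receives 1/2 of the estate.

The entire €51,000 passes to the siblings and their issue.
That amount (€51,000) is divided into 2 shares of €25,500: Faisal and Farrukh each take €25,500.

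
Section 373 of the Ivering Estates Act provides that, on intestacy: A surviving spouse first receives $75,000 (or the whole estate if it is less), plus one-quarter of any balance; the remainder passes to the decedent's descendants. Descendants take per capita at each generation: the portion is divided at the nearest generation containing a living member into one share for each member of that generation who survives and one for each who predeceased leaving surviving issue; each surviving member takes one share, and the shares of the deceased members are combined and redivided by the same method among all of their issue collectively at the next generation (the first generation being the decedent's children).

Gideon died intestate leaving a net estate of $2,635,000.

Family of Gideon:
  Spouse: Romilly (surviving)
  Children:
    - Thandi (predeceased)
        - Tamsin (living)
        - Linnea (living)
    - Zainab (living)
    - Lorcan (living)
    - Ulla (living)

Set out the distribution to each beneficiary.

Romilly first takes $75,000, leaving a balance of $2,560,000. Romilly then takes one-quarter of the balance ($640,000), for a total of $715,000. The remaining $1,920,000 passes to the descendants.
The descendants' portion ($1,920,000) is divided at the children's generation into 4 shares of $480,000. Zainab, Lorcan, and Ulla each take $480,000. The remaining share for the deceased Thandi ($480,000) is carried to the next generation.
That pool ($480,000) is divided at the grandchildren's generation equally among Tamsin and Linnea: $240,000 each.

Romilly: $715,000; Tamsin: $240,000; Linnea: $240,000; Zainab: $480,000; Lorcan: $480,000; Ulla: $480,000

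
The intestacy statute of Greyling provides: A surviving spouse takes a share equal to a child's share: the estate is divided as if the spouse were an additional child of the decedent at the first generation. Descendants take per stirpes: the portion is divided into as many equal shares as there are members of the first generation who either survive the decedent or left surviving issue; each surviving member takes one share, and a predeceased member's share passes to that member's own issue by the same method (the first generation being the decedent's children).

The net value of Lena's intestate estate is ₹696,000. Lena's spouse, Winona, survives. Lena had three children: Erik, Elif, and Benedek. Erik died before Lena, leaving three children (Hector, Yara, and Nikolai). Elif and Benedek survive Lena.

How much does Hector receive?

The spouse counts as an additional share at the children's level, so there are 4 primary shares of ₹174,000. Winona takes one such share (₹174,000).
The children's combined portion (₹522,000) is divided into 3 shares of ₹174,000: Elif and Benedek each take ₹174,000; Erik's ₹174,000 share passes to Erik's issue.
Erik's share (₹174,000) is divided into 3 shares of ₹58,000: Hector, Yara, and Nikolai each take ₹58,000.

Hector receives ₹58,000.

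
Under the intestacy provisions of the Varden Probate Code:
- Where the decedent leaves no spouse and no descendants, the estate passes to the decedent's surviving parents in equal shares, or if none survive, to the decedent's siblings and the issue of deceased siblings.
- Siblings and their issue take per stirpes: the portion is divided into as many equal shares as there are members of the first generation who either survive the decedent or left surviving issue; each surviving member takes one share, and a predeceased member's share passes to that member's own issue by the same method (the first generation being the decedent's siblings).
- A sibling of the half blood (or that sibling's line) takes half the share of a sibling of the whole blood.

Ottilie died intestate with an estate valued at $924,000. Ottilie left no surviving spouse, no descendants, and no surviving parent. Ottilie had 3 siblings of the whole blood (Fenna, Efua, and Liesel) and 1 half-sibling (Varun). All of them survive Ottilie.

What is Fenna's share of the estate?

The entire $924,000 passes to the siblings and their issue.
Counting each half-blood sibling's line as half a unit, there are 7/2 units in $924,000, so one unit is $264,000. Whole-blood lines (Fenna, Efua, and Liesel) take $264,000 each; half-blood lines (Varun) take $132,000 each.

Fenna receives $264,000.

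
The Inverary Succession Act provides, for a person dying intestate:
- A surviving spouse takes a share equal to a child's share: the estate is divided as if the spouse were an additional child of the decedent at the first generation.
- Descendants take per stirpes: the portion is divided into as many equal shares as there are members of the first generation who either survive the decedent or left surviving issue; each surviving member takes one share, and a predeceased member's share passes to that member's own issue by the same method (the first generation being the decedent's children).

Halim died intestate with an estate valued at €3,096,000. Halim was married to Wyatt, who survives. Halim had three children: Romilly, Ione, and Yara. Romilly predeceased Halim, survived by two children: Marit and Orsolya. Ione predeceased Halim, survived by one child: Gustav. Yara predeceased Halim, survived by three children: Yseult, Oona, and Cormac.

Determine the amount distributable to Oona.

The spouse counts as an additional share at the children's level, so there are 4 primary shares of €774,000. Wyatt takes one such share (€774,000).
The children's combined portion (€2,322,000) is divided into 3 shares of €774,000: Romilly's €774,000 share passes to Romilly's issue; Ione's €774,000 share passes to Ione's issue; Yara's €774,000 share passes to Yara's issue.
Romilly's share (€774,000) is divided into 2 shares of €387,000: Marit and Orsolya each take €387,000.
Ione's share (€774,000) passes entirely to Gustav.
Yara's share (€774,000) is divided into 3 shares of €258,000: Yseult, Oona, and Cormac each take €258,000.

Oona receives €258,000.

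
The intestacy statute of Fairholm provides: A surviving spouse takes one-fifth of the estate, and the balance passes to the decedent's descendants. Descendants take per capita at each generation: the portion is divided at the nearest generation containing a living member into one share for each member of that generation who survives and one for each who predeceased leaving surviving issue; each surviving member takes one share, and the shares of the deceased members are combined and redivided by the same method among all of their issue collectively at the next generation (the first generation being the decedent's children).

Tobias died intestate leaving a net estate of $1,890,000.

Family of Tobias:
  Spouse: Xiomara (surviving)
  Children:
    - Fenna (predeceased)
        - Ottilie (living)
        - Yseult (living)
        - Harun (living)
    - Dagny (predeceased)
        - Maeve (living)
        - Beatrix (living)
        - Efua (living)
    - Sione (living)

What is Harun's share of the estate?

Harun receives $168,000.

Xiomara takes one-fifth of $1,890,000 = $378,000. The remaining $1,512,000 passes to the descendants.
The descendants' portion ($1,512,000) is divided at the children's generation into 3 shares of $504,000. Sione takes $504,000. The 2 shares of the deceased (Fenna and Dagny) are combined into a pool of $1,008,000.
That pool ($1,008,000) is divided at the grandchildren's generation equally among Ottilie, Yseult, Harun, Maeve, Beatrix, and Efua: $168,000 each.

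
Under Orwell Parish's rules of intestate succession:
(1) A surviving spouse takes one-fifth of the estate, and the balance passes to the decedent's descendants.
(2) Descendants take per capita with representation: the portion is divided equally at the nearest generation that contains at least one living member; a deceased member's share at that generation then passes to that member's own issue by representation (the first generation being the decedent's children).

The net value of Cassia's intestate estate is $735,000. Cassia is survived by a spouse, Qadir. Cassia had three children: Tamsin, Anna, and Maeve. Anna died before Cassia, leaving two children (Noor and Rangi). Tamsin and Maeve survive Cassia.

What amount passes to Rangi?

Qadir takes one-fifth of $735,000 = $147,000. The remaining $588,000 passes to the descendants.
The descendants' portion ($588,000) is divided into 3 shares of $196,000: Tamsin and Maeve each take $196,000; Anna's $196,000 share passes to Anna's issue.
Anna's share ($196,000) is divided into 2 shares of $98,000: Noor and Rangi each take $98,000.

Rangi receives $98,000.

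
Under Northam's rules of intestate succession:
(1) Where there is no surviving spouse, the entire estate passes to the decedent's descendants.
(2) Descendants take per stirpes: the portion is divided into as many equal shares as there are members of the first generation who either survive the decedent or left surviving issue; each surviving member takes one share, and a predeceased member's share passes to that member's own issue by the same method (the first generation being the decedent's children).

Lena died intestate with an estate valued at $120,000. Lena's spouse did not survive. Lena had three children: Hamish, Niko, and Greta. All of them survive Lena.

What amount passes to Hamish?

Hamish receives $40,000.

The entire $120,000 passes to the descendants.
That amount ($120,000) is divided into 3 shares of $40,000: Hamish, Niko, and Greta each take $40,000.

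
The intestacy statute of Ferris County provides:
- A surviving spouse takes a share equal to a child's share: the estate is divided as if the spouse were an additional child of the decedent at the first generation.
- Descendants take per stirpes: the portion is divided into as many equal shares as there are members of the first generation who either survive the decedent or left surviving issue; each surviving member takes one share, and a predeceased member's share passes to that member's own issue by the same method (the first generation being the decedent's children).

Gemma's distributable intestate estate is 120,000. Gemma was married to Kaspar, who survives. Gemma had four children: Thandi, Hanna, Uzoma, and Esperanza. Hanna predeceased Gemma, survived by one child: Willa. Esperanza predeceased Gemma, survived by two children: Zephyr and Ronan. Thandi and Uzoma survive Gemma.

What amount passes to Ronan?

Ronan receives 12,000.

The spouse counts as an additional share at the children's level, so there are 5 primary shares of 24,000. Kaspar takes one such share (24,000).
The children's combined portion (96,000) is divided into 4 shares of 24,000: Thandi and Uzoma each take 24,000; Hanna's 24,000 share passes to Hanna's issue; Esperanza's 24,000 share passes to Esperanza's issue.
Hanna's share (24,000) passes entirely to Willa.
Esperanza's share (24,000) is divided into 2 shares of 12,000: Zephyr and Ronan each take 12,000.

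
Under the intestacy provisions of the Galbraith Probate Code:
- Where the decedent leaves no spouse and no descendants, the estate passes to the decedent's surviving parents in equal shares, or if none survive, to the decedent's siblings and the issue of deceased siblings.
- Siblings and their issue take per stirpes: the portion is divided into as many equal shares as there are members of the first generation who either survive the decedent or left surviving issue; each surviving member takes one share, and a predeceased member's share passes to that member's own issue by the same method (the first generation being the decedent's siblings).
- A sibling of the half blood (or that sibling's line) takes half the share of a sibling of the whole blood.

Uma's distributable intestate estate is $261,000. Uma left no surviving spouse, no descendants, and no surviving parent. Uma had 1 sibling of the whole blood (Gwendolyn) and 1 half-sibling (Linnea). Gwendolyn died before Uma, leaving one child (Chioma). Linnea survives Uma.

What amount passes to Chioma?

The entire $261,000 passes to the siblings and their issue.
Counting each half-blood sibling's line as half a unit, there are 3/2 units in $261,000, so one unit is $174,000. Whole-blood lines (Gwendolyn) take $174,000 each; half-blood lines (Linnea) take $87,000 each.
Gwendolyn's share ($174,000) passes entirely to Chioma.

Chioma receives $174,000.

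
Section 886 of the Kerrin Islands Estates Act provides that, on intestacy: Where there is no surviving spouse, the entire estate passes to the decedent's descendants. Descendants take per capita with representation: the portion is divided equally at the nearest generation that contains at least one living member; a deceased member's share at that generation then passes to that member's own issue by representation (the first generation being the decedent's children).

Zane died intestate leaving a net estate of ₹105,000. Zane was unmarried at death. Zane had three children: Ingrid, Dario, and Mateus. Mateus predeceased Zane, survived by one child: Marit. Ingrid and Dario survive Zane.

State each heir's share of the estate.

The entire ₹105,000 passes to the descendants.
That amount (₹105,000) is divided into 3 shares of ₹35,000: Ingrid and Dario each take ₹35,000; Mateus's ₹35,000 share passes to Mateus's issue.
Mateus's share (₹35,000) passes entirely to Marit.

Ingrid: ₹35,000; Dario: ₹35,000; Marit: ₹35,000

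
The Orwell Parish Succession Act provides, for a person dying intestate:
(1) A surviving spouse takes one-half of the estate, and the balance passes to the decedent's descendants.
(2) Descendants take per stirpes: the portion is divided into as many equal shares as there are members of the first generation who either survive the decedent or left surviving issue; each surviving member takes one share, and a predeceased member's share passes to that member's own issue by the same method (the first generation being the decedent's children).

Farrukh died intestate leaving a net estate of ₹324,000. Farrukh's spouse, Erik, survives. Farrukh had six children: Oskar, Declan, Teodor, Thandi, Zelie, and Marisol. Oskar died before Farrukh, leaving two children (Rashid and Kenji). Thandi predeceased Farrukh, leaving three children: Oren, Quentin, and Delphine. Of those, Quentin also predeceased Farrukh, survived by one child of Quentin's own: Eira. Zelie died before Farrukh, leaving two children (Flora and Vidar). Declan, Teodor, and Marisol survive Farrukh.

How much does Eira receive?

Eira receives ₹9,000.

Erik takes one-half of ₹324,000 = ₹162,000. The remaining ₹162,000 passes to the descendants.
The descendants' portion (₹162,000) is divided into 6 shares of ₹27,000: Declan, Teodor, and Marisol each take ₹27,000; Oskar's ₹27,000 share passes to Oskar's issue; Thandi's ₹27,000 share passes to Thandi's issue; Zelie's ₹27,000 share passes to Zelie's issue.
Oskar's share (₹27,000) is divided into 2 shares of ₹13,500: Rashid and Kenji each take ₹13,500.
Thandi's share (₹27,000) is divided into 3 shares of ₹9,000: Oren and Delphine each take ₹9,000; Quentin's ₹9,000 share passes to Quentin's issue.
Quentin's share (₹9,000) passes entirely to Eira.
Zelie's share (₹27,000) is divided into 2 shares of ₹13,500: Flora and Vidar each take ₹13,500.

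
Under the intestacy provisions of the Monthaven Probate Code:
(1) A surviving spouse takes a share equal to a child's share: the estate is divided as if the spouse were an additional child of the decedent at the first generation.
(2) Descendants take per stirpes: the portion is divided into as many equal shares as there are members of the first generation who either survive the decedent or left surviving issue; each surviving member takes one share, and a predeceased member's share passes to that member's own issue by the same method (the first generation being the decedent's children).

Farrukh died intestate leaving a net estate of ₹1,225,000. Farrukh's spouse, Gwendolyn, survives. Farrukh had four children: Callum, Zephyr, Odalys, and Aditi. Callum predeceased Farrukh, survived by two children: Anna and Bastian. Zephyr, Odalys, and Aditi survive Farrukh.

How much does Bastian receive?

The spouse counts as an additional share at the children's level, so there are 5 primary shares of ₹245,000. Gwendolyn takes one such share (₹245,000).
The children's combined portion (₹980,000) is divided into 4 shares of ₹245,000: Zephyr, Odalys, and Aditi each take ₹245,000; Callum's ₹245,000 share passes to Callum's issue.
Callum's share (₹245,000) is divided into 2 shares of ₹122,500: Anna and Bastian each take ₹122,500.

Bastian receives ₹122,500.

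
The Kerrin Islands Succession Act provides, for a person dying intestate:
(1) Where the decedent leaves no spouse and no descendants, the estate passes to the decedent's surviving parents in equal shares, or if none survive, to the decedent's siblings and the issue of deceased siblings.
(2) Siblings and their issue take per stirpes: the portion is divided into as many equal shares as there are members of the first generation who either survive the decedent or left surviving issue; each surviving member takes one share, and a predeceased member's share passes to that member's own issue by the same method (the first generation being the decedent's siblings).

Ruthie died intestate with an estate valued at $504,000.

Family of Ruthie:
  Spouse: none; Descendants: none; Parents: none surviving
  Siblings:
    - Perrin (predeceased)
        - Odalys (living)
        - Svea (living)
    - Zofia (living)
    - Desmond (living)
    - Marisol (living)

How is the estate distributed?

Odalys: $63,000; Svea: $63,000; Zofia: $126,000; Desmond: $126,000; Marisol: $126,000

The entire $504,000 passes to the siblings and their issue.
That amount ($504,000) is divided into 4 shares of $126,000: Zofia, Desmond, and Marisol each take $126,000; Perrin's $126,000 share passes to Perrin's issue.
Perrin's share ($126,000) is divided into 2 shares of $63,000: Odalys and Svea each take $63,000.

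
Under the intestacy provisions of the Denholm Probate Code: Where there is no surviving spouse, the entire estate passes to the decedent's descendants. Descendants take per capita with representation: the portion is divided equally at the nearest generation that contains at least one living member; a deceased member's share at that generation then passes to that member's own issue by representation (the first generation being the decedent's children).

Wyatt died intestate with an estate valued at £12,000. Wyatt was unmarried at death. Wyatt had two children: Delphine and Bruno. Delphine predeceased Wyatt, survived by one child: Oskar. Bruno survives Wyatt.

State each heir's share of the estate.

Oskar: £6,000; Bruno: £6,000

The entire £12,000 passes to the descendants.
That amount (£12,000) is divided into 2 shares of £6,000: Bruno takes £6,000; Delphine's £6,000 share passes to Delphine's issue.
Delphine's share (£6,000) passes entirely to Oskar.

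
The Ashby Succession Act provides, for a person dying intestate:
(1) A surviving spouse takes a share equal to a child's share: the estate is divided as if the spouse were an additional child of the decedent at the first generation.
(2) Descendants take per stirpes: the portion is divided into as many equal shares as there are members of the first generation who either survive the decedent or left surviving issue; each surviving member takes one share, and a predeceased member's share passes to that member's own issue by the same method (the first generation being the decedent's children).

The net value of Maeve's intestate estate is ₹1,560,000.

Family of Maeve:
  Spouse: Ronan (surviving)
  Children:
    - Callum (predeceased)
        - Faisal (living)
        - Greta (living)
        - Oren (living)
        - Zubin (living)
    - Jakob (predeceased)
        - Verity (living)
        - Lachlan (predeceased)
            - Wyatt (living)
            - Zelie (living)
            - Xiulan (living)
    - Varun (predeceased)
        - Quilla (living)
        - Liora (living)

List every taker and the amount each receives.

The spouse counts as an additional share at the children's level, so there are 4 primary shares of ₹390,000. Ronan takes one such share (₹390,000).
The children's combined portion (₹1,170,000) is divided into 3 shares of ₹390,000: Callum's ₹390,000 share passes to Callum's issue; Jakob's ₹390,000 share passes to Jakob's issue; Varun's ₹390,000 share passes to Varun's issue.
Callum's share (₹390,000) is divided into 4 shares of ₹97,500: Faisal, Greta, Oren, and Zubin each take ₹97,500.
Jakob's share (₹390,000) is divided into 2 shares of ₹195,000: Verity takes ₹195,000; Lachlan's ₹195,000 share passes to Lachlan's issue.
Lachlan's share (₹195,000) is divided into 3 shares of ₹65,000: Wyatt, Zelie, and Xiulan each take ₹65,000.
Varun's share (₹390,000) is divided into 2 shares of ₹195,000: Quilla and Liora each take ₹195,000.

Ronan: ₹390,000; Faisal: ₹97,500; Greta: ₹97,500; Oren: ₹97,500; Zubin: ₹97,500; Verity: ₹195,000; Wyatt: ₹65,000; Zelie: ₹65,000; Xiulan: ₹65,000; Quilla: ₹195,000; Liora: ₹195,000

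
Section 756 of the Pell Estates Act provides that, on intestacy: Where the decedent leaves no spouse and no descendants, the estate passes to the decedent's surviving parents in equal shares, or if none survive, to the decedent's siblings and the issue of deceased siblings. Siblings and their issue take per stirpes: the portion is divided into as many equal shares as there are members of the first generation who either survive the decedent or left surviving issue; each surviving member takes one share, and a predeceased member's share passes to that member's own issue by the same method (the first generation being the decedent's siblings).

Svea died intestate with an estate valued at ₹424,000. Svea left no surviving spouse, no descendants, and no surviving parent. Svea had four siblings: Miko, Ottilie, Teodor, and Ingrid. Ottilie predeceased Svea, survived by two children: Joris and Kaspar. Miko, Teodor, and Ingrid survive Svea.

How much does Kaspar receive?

The entire ₹424,000 passes to the siblings and their issue.
That amount (₹424,000) is divided into 4 shares of ₹106,000: Miko, Teodor, and Ingrid each take ₹106,000; Ottilie's ₹106,000 share passes to Ottilie's issue.
Ottilie's share (₹106,000) is divided into 2 shares of ₹53,000: Joris and Kaspar each take ₹53,000.

Kaspar receives ₹53,000.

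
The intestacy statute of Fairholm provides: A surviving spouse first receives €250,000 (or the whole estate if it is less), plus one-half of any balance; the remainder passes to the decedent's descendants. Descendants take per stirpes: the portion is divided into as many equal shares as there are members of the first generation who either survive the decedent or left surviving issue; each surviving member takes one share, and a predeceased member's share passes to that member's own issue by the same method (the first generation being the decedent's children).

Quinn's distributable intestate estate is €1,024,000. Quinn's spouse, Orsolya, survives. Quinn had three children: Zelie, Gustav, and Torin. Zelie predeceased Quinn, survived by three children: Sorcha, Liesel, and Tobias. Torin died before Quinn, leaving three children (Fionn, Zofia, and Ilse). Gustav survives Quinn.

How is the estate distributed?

Orsolya first takes €250,000, leaving a balance of €774,000. Orsolya then takes one-half of the balance (€387,000), for a total of €637,000. The remaining €387,000 passes to the descendants.
The descendants' portion (€387,000) is divided into 3 shares of €129,000: Gustav takes €129,000; Zelie's €129,000 share passes to Zelie's issue; Torin's €129,000 share passes to Torin's issue.
Zelie's share (€129,000) is divided into 3 shares of €43,000: Sorcha, Liesel, and Tobias each take €43,000.
Torin's share (€129,000) is divided into 3 shares of €43,000: Fionn, Zofia, and Ilse each take €43,000.

Orsolya: €637,000; Sorcha: €43,000; Liesel: €43,000; Tobias: €43,000; Gustav: €129,000; Fionn: €43,000; Zofia: €43,000; Ilse: €43,000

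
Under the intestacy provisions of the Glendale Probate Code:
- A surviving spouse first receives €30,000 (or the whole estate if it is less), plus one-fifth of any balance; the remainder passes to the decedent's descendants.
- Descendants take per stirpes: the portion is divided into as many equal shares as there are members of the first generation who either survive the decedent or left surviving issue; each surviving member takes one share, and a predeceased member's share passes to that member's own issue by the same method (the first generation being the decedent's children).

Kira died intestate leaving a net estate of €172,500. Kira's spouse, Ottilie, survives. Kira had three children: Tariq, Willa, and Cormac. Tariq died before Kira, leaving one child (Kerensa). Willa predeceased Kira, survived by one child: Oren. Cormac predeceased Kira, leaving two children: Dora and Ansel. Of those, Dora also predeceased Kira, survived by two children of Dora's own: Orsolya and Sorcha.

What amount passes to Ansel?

Ottilie first takes €30,000, leaving a balance of €142,500. Ottilie then takes one-fifth of the balance (€28,500), for a total of €58,500. The remaining €114,000 passes to the descendants.
The descendants' portion (€114,000) is divided into 3 shares of €38,000: Tariq's €38,000 share passes to Tariq's issue; Willa's €38,000 share passes to Willa's issue; Cormac's €38,000 share passes to Cormac's issue.
Tariq's share (€38,000) passes entirely to Kerensa.
Willa's share (€38,000) passes entirely to Oren.
Cormac's share (€38,000) is divided into 2 shares of €19,000: Ansel takes €19,000; Dora's €19,000 share passes to Dora's issue.
Dora's share (€19,000) is divided into 2 shares of €9,500: Orsolya and Sorcha each take €9,500.

Ansel receives €19,000.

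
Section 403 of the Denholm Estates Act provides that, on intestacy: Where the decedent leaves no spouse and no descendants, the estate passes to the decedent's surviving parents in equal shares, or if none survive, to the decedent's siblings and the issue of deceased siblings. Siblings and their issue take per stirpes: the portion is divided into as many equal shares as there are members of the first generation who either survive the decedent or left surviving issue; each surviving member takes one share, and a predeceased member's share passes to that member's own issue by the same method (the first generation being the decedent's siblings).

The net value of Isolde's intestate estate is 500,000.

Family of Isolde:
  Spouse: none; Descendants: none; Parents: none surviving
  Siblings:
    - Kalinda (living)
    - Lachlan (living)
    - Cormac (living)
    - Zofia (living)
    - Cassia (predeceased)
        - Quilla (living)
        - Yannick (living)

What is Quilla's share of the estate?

The entire 500,000 passes to the siblings and their issue.
That amount (500,000) is divided into 5 shares of 100,000: Kalinda, Lachlan, Cormac, and Zofia each take 100,000; Cassia's 100,000 share passes to Cassia's issue.
Cassia's share (100,000) is divided into 2 shares of 50,000: Quilla and Yannick each take 50,000.

Quilla receives 50,000.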